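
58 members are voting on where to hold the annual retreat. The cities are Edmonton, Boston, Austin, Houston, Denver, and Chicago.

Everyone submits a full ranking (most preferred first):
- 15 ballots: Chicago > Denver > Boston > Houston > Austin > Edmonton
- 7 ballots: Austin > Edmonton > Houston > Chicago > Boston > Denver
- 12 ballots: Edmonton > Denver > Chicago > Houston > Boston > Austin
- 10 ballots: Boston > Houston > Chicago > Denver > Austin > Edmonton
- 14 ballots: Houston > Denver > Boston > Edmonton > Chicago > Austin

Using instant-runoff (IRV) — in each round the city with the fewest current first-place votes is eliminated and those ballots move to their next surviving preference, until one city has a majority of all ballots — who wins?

Houston

Round 1: Edmonton 12, Boston 10, Austin 7, Houston 14, Denver 0, Chicago 15. Denver eliminated.
Round 2: Edmonton 12, Boston 10, Austin 7, Houston 14, Chicago 15. Austin eliminated.
Round 3: Edmonton 19, Boston 10, Houston 14, Chicago 15. Boston eliminated.
Round 4: Edmonton 19, Houston 24, Chicago 15. Chicago eliminated.
Round 5: Edmonton 19, Houston 39. Houston has a majority (≥30).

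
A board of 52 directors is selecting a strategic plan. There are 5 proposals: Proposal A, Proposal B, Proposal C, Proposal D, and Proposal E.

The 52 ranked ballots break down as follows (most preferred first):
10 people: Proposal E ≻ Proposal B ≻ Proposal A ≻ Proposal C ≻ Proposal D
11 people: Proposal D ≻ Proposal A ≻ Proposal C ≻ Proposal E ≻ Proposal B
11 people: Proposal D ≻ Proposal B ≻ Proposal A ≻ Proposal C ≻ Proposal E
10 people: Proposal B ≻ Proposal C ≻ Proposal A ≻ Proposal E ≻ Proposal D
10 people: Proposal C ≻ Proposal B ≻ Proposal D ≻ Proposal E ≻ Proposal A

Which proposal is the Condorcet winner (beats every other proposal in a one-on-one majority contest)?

Proposal B vs Proposal A: 41–11
Proposal B vs Proposal C: 31–21
Proposal B vs Proposal D: 30–22
Proposal B vs Proposal E: 31–21
Proposal B beats every other proposal.

Proposal B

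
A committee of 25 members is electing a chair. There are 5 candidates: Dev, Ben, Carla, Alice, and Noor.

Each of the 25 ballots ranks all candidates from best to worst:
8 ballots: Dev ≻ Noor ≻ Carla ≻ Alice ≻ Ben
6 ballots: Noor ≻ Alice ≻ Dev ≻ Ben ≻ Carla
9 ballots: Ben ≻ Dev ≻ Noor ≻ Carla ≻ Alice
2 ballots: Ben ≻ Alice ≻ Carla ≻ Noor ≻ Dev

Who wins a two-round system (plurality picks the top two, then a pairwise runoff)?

Dev

Round 1 first-place votes: Dev 8, Ben 11, Carla 0, Alice 0, Noor 6. Ben and Dev advance.
Runoff: Ben is ranked above Dev on 11 ballots, Dev above Ben on 14.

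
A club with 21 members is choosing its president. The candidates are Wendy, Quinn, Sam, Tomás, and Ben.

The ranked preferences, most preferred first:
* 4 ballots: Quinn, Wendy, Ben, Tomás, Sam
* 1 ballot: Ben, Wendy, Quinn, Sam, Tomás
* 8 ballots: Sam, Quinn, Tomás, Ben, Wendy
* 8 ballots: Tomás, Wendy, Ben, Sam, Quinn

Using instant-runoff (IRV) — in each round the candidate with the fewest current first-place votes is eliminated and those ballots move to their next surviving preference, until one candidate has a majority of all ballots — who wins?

Tomás

Round 1: Wendy 0, Quinn 4, Sam 8, Tomás 8, Ben 1. Wendy eliminated.
Round 2: Quinn 4, Sam 8, Tomás 8, Ben 1. Ben eliminated.
Round 3: Quinn 5, Sam 8, Tomás 8. Quinn eliminated.
Round 4: Sam 9, Tomás 12. Tomás has a majority (≥11).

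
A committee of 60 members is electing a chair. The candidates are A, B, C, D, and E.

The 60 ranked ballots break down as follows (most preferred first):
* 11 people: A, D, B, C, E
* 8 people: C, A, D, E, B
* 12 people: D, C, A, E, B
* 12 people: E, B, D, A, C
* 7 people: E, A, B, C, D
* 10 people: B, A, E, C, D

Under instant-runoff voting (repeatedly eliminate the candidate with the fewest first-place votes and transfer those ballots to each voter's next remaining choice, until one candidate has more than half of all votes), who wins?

A

Round 1: A 11, B 10, C 8, D 12, E 19. C eliminated.
Round 2: A 19, B 10, D 12, E 19. B eliminated.
Round 3: A 29, D 12, E 19. D eliminated.
Round 4: A 41, E 19. A has a majority (≥31).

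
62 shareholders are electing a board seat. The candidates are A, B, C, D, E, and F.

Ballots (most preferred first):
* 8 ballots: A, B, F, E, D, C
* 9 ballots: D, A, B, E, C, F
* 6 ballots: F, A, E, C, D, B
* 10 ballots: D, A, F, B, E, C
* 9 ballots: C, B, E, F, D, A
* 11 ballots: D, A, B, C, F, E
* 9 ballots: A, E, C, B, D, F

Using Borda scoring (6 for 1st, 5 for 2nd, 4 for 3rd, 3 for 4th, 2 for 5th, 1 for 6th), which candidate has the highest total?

A

A: 8×6 + 9×5 + 6×5 + 10×5 + 9×1 + 11×5 + 9×6 = 291
B: 8×5 + 9×4 + 6×1 + 10×3 + 9×5 + 11×4 + 9×3 = 228
C: 8×1 + 9×2 + 6×3 + 10×1 + 9×6 + 11×3 + 9×4 = 177
D: 8×2 + 9×6 + 6×2 + 10×6 + 9×2 + 11×6 + 9×2 = 244
E: 8×3 + 9×3 + 6×4 + 10×2 + 9×4 + 11×1 + 9×5 = 187
F: 8×4 + 9×1 + 6×6 + 10×4 + 9×3 + 11×2 + 9×1 = 175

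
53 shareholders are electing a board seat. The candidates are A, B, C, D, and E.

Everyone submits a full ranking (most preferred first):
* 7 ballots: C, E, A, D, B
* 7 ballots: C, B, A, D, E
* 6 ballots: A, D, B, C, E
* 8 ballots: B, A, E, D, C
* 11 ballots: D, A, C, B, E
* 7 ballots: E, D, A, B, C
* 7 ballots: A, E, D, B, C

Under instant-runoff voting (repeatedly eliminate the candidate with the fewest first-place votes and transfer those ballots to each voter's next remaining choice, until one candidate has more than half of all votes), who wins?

Round 1: A 13, B 8, C 14, D 11, E 7. E eliminated.
Round 2: A 13, B 8, C 14, D 18. B eliminated.
Round 3: A 21, C 14, D 18. C eliminated.
Round 4: A 35, D 18. A has a majority (≥27).

A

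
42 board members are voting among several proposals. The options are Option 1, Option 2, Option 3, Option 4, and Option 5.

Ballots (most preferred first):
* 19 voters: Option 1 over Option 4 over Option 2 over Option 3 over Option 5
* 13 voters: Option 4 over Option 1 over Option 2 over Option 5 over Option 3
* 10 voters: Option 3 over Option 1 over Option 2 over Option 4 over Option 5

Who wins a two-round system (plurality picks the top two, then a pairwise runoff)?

Round 1 first-place votes: Option 1 19, Option 2 0, Option 3 10, Option 4 13, Option 5 0. Option 1 and Option 4 advance.
Runoff: Option 1 is ranked above Option 4 on 29 ballots, Option 4 above Option 1 on 13.

Option 1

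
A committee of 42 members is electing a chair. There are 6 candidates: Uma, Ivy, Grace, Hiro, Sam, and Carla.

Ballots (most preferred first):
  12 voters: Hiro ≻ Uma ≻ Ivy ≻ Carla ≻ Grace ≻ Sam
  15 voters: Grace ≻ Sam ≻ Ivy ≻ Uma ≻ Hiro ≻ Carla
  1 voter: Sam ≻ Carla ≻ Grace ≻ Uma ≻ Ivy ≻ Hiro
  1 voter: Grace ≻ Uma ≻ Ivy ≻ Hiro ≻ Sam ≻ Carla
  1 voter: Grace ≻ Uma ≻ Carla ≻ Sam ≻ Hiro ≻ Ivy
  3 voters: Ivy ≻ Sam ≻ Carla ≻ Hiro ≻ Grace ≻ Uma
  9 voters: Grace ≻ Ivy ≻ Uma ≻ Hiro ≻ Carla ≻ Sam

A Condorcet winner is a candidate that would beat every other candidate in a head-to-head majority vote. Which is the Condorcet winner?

Grace vs Uma: 30–12
Grace vs Ivy: 27–15
Grace vs Hiro: 27–15
Grace vs Sam: 38–4
Grace vs Carla: 26–16
Grace beats every other candidate.

Grace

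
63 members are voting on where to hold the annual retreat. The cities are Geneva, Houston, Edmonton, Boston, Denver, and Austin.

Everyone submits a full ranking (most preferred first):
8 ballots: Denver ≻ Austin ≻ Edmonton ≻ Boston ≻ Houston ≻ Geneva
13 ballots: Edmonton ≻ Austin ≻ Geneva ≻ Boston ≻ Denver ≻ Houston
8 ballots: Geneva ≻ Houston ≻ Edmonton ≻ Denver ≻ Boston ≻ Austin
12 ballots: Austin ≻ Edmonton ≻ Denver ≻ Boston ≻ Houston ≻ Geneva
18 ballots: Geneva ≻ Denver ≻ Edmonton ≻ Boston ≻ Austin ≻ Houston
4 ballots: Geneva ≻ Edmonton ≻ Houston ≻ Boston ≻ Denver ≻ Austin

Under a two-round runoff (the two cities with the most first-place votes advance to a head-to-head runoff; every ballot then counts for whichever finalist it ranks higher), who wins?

Round 1 first-place votes: Geneva 30, Houston 0, Edmonton 13, Boston 0, Denver 8, Austin 12. Geneva and Edmonton advance.
Runoff: Geneva is ranked above Edmonton on 30 ballots, Edmonton above Geneva on 33.

Edmonton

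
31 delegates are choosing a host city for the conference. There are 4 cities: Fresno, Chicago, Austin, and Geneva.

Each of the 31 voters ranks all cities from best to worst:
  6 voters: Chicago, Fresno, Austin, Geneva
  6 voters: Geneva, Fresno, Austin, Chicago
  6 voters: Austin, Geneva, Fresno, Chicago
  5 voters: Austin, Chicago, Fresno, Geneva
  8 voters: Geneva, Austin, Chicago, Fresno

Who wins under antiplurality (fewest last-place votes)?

Last-place votes: Fresno 8, Chicago 12, Austin 0, Geneva 11.

Austin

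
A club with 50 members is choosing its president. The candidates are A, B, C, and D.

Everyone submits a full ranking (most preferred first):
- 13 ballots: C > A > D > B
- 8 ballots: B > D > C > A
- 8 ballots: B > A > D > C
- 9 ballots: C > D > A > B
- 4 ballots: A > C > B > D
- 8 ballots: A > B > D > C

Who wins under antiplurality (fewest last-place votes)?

Last-place votes: A 8, B 22, C 16, D 4.

D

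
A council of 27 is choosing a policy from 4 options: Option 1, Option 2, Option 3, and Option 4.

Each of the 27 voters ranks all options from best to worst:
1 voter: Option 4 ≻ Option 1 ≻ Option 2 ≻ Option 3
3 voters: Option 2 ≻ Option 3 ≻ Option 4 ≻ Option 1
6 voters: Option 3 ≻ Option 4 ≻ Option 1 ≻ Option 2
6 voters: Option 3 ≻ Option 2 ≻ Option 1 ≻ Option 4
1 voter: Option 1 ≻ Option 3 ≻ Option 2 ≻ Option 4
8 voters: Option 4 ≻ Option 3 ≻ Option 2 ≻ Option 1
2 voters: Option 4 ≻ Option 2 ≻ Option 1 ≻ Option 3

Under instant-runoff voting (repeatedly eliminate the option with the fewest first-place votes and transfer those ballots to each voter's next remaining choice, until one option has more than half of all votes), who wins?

Round 1: Option 1 1, Option 2 3, Option 3 12, Option 4 11. Option 1 eliminated.
Round 2: Option 2 3, Option 3 13, Option 4 11. Option 2 eliminated.
Round 3: Option 3 16, Option 4 11. Option 3 has a majority (≥14).

Option 3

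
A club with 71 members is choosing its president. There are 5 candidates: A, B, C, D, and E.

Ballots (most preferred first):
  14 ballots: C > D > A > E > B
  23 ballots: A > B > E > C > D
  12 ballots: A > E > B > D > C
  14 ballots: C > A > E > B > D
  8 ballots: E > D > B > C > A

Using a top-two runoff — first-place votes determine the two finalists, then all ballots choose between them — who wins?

C

Round 1 first-place votes: A 35, B 0, C 28, D 0, E 8. A and C advance.
Runoff: A is ranked above C on 35 ballots, C above A on 36.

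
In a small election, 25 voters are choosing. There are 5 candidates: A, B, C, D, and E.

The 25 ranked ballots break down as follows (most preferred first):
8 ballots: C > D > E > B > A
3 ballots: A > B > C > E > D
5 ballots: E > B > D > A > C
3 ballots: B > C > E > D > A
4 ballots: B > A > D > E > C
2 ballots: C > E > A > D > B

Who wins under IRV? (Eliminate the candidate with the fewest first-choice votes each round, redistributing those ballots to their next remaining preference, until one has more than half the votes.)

Round 1: A 3, B 7, C 10, D 0, E 5. D eliminated.
Round 2: A 3, B 7, C 10, E 5. A eliminated.
Round 3: B 10, C 10, E 5. E eliminated.
Round 4: B 15, C 10. B has a majority (≥13).

B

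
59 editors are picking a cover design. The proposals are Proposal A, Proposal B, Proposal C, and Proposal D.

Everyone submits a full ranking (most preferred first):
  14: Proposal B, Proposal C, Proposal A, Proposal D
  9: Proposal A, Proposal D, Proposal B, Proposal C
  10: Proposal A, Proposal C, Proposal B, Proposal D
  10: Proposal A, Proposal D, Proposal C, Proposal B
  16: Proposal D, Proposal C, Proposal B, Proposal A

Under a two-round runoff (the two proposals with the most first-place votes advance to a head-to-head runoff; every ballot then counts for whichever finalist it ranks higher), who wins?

Round 1 first-place votes: Proposal A 29, Proposal B 14, Proposal C 0, Proposal D 16. Proposal A and Proposal D advance.
Runoff: Proposal A is ranked above Proposal D on 43 ballots, Proposal D above Proposal A on 16.

Proposal A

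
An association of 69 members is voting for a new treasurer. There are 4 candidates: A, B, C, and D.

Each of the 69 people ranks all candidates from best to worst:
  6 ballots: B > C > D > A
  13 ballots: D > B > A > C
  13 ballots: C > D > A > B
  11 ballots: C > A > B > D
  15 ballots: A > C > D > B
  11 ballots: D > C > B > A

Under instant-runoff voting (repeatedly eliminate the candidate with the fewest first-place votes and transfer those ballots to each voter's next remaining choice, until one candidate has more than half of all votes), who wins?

C

Round 1: A 15, B 6, C 24, D 24. B eliminated.
Round 2: A 15, C 30, D 24. A eliminated.
Round 3: C 45, D 24. C has a majority (≥35).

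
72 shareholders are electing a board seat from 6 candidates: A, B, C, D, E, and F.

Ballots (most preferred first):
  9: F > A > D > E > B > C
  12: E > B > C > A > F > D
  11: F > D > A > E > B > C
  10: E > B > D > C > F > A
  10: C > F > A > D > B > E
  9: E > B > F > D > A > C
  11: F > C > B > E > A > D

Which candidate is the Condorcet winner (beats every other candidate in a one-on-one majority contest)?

F vs A: 60–12
F vs B: 41–31
F vs C: 40–32
F vs D: 62–10
F vs E: 41–31
F beats every other candidate.

F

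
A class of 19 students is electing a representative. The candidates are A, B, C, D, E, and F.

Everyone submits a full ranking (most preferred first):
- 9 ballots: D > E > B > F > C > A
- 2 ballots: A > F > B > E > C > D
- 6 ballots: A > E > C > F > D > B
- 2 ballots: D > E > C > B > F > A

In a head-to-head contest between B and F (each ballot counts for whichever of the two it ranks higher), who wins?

B is ranked above F on 11 ballots; F above B on 8.

B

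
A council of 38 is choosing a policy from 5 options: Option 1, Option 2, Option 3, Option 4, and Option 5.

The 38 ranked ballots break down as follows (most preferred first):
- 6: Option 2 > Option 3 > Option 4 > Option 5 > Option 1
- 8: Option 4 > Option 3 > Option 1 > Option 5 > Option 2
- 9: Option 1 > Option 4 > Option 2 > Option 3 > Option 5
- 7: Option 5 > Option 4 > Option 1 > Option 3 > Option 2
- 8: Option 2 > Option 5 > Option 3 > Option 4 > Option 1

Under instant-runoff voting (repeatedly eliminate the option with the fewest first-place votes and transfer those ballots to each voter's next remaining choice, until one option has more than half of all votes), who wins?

Option 4

Round 1: Option 1 9, Option 2 14, Option 3 0, Option 4 8, Option 5 7. Option 3 eliminated.
Round 2: Option 1 9, Option 2 14, Option 4 8, Option 5 7. Option 5 eliminated.
Round 3: Option 1 9, Option 2 14, Option 4 15. Option 1 eliminated.
Round 4: Option 2 14, Option 4 24. Option 4 has a majority (≥20).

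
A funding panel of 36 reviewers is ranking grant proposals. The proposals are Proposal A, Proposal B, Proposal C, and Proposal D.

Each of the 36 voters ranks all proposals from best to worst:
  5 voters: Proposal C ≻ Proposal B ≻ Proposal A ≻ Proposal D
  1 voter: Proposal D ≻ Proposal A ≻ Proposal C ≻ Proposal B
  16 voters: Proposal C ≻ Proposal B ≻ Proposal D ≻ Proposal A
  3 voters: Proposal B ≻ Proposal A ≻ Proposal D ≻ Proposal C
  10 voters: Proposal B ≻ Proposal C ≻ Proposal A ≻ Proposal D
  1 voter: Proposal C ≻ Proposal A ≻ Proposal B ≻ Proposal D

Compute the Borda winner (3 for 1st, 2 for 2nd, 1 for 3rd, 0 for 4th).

Proposal A: 5×1 + 1×2 + 16×0 + 3×2 + 10×1 + 1×2 = 25
Proposal B: 5×2 + 1×0 + 16×2 + 3×3 + 10×3 + 1×1 = 82
Proposal C: 5×3 + 1×1 + 16×3 + 3×0 + 10×2 + 1×3 = 87
Proposal D: 5×0 + 1×3 + 16×1 + 3×1 + 10×0 + 1×0 = 22

Proposal C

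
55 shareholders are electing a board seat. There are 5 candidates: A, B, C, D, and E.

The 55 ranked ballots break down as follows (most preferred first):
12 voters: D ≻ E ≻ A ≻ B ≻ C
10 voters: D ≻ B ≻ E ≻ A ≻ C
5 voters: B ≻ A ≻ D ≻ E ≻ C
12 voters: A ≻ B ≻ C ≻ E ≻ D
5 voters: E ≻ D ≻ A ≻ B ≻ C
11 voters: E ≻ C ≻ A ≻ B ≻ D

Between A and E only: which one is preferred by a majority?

A is ranked above E on 17 ballots; E above A on 38.

E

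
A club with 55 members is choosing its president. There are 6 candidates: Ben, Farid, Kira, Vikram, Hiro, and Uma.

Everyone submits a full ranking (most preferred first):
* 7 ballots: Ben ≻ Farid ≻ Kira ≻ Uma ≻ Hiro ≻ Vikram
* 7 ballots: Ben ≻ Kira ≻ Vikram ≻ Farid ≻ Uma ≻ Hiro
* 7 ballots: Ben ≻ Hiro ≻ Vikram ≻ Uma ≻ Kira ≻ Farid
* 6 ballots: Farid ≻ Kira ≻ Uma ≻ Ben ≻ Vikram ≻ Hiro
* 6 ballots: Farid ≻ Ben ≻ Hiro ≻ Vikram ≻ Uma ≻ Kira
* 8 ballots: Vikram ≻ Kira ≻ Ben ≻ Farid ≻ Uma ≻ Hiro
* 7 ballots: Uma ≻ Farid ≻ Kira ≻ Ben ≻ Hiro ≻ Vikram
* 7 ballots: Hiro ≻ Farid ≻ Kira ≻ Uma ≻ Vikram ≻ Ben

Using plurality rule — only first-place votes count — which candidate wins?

Ben

First-place votes: Ben 21, Farid 12, Kira 0, Vikram 8, Hiro 7, Uma 7.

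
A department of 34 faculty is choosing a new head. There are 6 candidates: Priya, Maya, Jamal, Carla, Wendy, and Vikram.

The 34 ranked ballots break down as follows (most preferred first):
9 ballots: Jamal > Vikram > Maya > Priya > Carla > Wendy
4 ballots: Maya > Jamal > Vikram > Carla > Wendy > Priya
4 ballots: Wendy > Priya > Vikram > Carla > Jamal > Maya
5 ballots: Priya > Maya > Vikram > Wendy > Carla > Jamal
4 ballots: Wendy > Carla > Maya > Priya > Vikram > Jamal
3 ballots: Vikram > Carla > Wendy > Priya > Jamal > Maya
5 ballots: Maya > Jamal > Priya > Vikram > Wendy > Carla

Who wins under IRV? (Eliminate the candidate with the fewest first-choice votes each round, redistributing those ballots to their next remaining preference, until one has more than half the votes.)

Maya

Round 1: Priya 5, Maya 9, Jamal 9, Carla 0, Wendy 8, Vikram 3. Carla eliminated.
Round 2: Priya 5, Maya 9, Jamal 9, Wendy 8, Vikram 3. Vikram eliminated.
Round 3: Priya 5, Maya 9, Jamal 9, Wendy 11. Priya eliminated.
Round 4: Maya 14, Jamal 9, Wendy 11. Jamal eliminated.
Round 5: Maya 23, Wendy 11. Maya has a majority (≥18).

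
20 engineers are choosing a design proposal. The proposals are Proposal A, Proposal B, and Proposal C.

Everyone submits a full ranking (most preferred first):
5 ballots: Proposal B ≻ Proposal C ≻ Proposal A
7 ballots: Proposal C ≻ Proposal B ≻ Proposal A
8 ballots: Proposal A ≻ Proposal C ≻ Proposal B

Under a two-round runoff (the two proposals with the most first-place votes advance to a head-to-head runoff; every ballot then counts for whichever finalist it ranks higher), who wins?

Round 1 first-place votes: Proposal A 8, Proposal B 5, Proposal C 7. Proposal A and Proposal C advance.
Runoff: Proposal A is ranked above Proposal C on 8 ballots, Proposal C above Proposal A on 12.

Proposal C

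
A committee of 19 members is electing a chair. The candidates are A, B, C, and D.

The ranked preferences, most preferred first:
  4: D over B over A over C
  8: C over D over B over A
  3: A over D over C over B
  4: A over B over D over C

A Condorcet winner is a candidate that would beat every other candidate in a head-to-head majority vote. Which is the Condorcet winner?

D vs A: 12–7
D vs B: 15–4
D vs C: 11–8
D beats every other candidate.

D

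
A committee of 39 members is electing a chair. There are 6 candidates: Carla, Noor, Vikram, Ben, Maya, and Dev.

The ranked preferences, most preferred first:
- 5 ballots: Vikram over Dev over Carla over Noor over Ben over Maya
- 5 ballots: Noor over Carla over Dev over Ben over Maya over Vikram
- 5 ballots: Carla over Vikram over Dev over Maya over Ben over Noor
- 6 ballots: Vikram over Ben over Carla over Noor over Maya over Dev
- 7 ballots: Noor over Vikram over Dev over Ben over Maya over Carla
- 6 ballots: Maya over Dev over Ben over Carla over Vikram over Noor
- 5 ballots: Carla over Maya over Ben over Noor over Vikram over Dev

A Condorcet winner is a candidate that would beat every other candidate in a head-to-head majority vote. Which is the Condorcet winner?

Carla vs Noor: 27–12
Carla vs Vikram: 21–18
Carla vs Ben: 20–19
Carla vs Maya: 26–13
Carla vs Dev: 21–18
Carla beats every other candidate.

Carla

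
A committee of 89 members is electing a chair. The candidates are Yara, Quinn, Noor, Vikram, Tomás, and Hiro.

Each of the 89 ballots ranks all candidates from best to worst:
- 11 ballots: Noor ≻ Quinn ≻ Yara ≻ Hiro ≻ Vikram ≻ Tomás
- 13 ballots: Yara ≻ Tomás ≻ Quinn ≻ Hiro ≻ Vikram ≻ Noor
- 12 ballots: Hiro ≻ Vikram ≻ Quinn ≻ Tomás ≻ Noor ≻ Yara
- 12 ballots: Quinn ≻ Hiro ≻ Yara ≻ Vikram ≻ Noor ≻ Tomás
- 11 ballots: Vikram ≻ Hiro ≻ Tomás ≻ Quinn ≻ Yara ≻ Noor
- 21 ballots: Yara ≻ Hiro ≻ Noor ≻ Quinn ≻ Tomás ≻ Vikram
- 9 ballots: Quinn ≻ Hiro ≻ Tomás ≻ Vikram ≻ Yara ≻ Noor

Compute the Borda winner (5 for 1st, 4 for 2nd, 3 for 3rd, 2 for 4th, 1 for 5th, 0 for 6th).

Yara: 11×3 + 13×5 + 12×0 + 12×3 + 11×1 + 21×5 + 9×1 = 259
Quinn: 11×4 + 13×3 + 12×3 + 12×5 + 11×2 + 21×2 + 9×5 = 288
Noor: 11×5 + 13×0 + 12×1 + 12×1 + 11×0 + 21×3 + 9×0 = 142
Vikram: 11×1 + 13×1 + 12×4 + 12×2 + 11×5 + 21×0 + 9×2 = 169
Tomás: 11×0 + 13×4 + 12×2 + 12×0 + 11×3 + 21×1 + 9×3 = 157
Hiro: 11×2 + 13×2 + 12×5 + 12×4 + 11×4 + 21×4 + 9×4 = 320

Hiro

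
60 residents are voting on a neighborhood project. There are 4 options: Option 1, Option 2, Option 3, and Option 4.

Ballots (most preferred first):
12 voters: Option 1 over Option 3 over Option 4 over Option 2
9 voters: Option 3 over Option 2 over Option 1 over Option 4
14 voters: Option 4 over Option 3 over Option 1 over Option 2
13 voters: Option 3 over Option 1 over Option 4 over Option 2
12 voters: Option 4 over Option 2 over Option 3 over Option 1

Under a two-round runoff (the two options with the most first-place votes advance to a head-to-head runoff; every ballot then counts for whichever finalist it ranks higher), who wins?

Round 1 first-place votes: Option 1 12, Option 2 0, Option 3 22, Option 4 26. Option 4 and Option 3 advance.
Runoff: Option 4 is ranked above Option 3 on 26 ballots, Option 3 above Option 4 on 34.

Option 3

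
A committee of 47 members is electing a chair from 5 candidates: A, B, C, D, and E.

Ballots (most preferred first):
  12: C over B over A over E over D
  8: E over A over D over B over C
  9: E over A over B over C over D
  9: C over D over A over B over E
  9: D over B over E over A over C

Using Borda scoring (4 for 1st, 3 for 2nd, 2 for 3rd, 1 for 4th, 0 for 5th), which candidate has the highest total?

A: 12×2 + 8×3 + 9×3 + 9×2 + 9×1 = 102
B: 12×3 + 8×1 + 9×2 + 9×1 + 9×3 = 98
C: 12×4 + 8×0 + 9×1 + 9×4 + 9×0 = 93
D: 12×0 + 8×2 + 9×0 + 9×3 + 9×4 = 79
E: 12×1 + 8×4 + 9×4 + 9×0 + 9×2 = 98

A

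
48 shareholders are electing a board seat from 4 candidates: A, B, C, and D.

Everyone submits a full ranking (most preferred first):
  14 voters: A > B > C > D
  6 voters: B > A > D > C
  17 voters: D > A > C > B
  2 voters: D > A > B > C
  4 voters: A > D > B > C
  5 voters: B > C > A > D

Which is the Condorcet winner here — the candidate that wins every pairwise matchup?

A

A vs B: 37–11
A vs C: 43–5
A vs D: 29–19
A beats every other candidate.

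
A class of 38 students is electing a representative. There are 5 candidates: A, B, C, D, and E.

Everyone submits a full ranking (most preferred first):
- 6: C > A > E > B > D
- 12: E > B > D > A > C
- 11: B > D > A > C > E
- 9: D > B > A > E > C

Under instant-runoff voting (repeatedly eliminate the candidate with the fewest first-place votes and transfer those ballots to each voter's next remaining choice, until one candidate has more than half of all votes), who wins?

B

Round 1: A 0, B 11, C 6, D 9, E 12. A eliminated.
Round 2: B 11, C 6, D 9, E 12. C eliminated.
Round 3: B 11, D 9, E 18. D eliminated.
Round 4: B 20, E 18. B has a majority (≥20).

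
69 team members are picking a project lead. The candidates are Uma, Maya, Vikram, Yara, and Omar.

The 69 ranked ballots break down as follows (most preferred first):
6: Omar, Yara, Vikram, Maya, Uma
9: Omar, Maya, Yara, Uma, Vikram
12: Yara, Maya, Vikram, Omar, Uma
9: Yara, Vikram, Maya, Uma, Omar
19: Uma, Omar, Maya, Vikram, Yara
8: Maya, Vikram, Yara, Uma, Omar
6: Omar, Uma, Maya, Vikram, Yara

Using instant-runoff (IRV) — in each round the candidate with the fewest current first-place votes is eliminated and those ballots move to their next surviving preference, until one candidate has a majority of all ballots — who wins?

Omar

Round 1: Uma 19, Maya 8, Vikram 0, Yara 21, Omar 21. Vikram eliminated.
Round 2: Uma 19, Maya 8, Yara 21, Omar 21. Maya eliminated.
Round 3: Uma 19, Yara 29, Omar 21. Uma eliminated.
Round 4: Yara 29, Omar 40. Omar has a majority (≥35).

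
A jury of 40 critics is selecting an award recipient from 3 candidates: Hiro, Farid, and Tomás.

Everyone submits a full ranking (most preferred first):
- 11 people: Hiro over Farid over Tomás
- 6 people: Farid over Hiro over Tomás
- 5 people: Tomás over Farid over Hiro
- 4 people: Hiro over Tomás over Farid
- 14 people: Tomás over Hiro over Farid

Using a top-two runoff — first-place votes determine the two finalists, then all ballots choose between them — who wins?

Hiro

Round 1 first-place votes: Hiro 15, Farid 6, Tomás 19. Tomás and Hiro advance.
Runoff: Tomás is ranked above Hiro on 19 ballots, Hiro above Tomás on 21.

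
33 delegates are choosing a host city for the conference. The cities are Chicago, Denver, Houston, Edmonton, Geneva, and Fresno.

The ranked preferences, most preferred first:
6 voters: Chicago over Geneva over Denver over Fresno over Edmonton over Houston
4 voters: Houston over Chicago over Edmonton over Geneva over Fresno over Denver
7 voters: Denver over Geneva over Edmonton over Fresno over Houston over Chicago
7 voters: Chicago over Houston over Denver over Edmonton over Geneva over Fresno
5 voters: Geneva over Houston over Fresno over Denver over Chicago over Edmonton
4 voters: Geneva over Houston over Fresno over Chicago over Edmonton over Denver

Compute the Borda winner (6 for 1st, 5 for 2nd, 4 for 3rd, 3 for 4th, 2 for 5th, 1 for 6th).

Chicago: 6×6 + 4×5 + 7×1 + 7×6 + 5×2 + 4×3 = 127
Denver: 6×4 + 4×1 + 7×6 + 7×4 + 5×3 + 4×1 = 117
Houston: 6×1 + 4×6 + 7×2 + 7×5 + 5×5 + 4×5 = 124
Edmonton: 6×2 + 4×4 + 7×4 + 7×3 + 5×1 + 4×2 = 90
Geneva: 6×5 + 4×3 + 7×5 + 7×2 + 5×6 + 4×6 = 145
Fresno: 6×3 + 4×2 + 7×3 + 7×1 + 5×4 + 4×4 = 90

Geneva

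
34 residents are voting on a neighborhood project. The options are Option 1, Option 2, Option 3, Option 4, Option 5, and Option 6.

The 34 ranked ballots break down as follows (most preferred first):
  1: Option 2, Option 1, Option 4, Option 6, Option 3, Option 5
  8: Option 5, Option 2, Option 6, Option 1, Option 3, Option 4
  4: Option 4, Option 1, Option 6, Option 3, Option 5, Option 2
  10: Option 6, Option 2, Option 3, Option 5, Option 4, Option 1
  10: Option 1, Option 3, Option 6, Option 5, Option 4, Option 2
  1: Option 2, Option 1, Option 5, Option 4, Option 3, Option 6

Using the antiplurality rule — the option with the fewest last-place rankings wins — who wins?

Last-place votes: Option 1 10, Option 2 14, Option 3 0, Option 4 8, Option 5 1, Option 6 1.

Option 3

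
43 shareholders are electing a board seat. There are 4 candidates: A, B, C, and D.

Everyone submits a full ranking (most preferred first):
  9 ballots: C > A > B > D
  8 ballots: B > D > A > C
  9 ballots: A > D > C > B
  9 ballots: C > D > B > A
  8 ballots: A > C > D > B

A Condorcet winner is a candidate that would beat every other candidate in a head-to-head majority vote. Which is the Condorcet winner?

A

A vs B: 26–17
A vs C: 25–18
A vs D: 26–17
A beats every other candidate.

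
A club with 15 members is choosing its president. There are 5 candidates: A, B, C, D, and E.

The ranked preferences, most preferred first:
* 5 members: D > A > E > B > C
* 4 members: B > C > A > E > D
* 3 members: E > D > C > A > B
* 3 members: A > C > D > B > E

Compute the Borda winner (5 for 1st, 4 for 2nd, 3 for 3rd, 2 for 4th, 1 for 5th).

A

A: 5×4 + 4×3 + 3×2 + 3×5 = 53
B: 5×2 + 4×5 + 3×1 + 3×2 = 39
C: 5×1 + 4×4 + 3×3 + 3×4 = 42
D: 5×5 + 4×1 + 3×4 + 3×3 = 50
E: 5×3 + 4×2 + 3×5 + 3×1 = 41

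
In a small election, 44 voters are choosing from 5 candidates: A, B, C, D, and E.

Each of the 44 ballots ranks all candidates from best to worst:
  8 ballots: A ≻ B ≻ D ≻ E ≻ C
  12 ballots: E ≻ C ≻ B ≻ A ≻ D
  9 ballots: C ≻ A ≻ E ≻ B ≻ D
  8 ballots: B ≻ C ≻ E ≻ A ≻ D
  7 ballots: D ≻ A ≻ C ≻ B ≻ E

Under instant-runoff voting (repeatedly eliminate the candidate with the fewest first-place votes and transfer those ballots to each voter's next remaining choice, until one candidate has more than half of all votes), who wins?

C

Round 1: A 8, B 8, C 9, D 7, E 12. D eliminated.
Round 2: A 15, B 8, C 9, E 12. B eliminated.
Round 3: A 15, C 17, E 12. E eliminated.
Round 4: A 15, C 29. C has a majority (≥23).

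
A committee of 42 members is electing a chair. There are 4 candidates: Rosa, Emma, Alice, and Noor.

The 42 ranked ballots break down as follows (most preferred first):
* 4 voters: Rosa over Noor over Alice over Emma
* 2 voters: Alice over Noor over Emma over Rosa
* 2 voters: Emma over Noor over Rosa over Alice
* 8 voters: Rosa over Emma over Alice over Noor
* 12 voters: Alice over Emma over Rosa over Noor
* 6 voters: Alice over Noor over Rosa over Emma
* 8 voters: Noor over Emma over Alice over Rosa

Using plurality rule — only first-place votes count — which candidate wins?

First-place votes: Rosa 12, Emma 2, Alice 20, Noor 8.

Alice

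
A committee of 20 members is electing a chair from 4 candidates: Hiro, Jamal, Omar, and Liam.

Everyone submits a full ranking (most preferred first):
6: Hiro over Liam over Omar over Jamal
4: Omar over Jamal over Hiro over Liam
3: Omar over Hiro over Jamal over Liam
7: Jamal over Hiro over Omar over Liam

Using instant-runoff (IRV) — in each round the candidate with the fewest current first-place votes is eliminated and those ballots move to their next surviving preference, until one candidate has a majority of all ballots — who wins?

Omar

Round 1: Hiro 6, Jamal 7, Omar 7, Liam 0. Liam eliminated.
Round 2: Hiro 6, Jamal 7, Omar 7. Hiro eliminated.
Round 3: Jamal 7, Omar 13. Omar has a majority (≥11).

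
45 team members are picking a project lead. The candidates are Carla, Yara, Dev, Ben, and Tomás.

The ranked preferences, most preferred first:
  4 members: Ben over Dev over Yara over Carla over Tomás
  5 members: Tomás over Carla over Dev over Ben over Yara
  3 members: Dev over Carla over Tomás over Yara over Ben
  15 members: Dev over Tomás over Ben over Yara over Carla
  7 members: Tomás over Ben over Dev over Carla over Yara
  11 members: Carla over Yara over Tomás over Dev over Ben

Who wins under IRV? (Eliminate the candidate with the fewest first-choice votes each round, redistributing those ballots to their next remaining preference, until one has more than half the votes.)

Tomás

Round 1: Carla 11, Yara 0, Dev 18, Ben 4, Tomás 12. Yara eliminated.
Round 2: Carla 11, Dev 18, Ben 4, Tomás 12. Ben eliminated.
Round 3: Carla 11, Dev 22, Tomás 12. Carla eliminated.
Round 4: Dev 22, Tomás 23. Tomás has a majority (≥23).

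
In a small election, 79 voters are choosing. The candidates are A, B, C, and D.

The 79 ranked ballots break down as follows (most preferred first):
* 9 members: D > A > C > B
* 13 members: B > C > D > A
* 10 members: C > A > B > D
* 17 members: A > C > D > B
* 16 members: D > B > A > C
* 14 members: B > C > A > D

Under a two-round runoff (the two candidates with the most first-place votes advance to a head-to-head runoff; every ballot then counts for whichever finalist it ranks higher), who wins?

Round 1 first-place votes: A 17, B 27, C 10, D 25. B and D advance.
Runoff: B is ranked above D on 37 ballots, D above B on 42.

D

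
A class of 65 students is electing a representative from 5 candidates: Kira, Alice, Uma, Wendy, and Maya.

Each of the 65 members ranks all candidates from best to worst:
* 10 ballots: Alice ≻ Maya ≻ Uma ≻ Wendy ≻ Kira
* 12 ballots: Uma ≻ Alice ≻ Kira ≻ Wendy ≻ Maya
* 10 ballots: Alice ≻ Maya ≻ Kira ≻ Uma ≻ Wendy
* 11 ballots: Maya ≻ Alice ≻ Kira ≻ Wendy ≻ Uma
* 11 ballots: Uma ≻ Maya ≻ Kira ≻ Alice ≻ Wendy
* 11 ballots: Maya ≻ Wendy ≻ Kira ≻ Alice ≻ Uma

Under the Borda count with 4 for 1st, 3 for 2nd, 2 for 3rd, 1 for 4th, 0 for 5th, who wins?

Maya

Kira: 10×0 + 12×2 + 10×2 + 11×2 + 11×2 + 11×2 = 110
Alice: 10×4 + 12×3 + 10×4 + 11×3 + 11×1 + 11×1 = 171
Uma: 10×2 + 12×4 + 10×1 + 11×0 + 11×4 + 11×0 = 122
Wendy: 10×1 + 12×1 + 10×0 + 11×1 + 11×0 + 11×3 = 66
Maya: 10×3 + 12×0 + 10×3 + 11×4 + 11×3 + 11×4 = 181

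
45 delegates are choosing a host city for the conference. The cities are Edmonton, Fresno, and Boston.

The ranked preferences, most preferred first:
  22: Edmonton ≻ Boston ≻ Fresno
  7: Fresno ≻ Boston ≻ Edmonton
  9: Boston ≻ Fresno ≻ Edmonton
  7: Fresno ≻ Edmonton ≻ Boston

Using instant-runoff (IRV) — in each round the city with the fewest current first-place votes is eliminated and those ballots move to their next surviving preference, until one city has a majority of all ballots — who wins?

Fresno

Round 1: Edmonton 22, Fresno 14, Boston 9. Boston eliminated.
Round 2: Edmonton 22, Fresno 23. Fresno has a majority (≥23).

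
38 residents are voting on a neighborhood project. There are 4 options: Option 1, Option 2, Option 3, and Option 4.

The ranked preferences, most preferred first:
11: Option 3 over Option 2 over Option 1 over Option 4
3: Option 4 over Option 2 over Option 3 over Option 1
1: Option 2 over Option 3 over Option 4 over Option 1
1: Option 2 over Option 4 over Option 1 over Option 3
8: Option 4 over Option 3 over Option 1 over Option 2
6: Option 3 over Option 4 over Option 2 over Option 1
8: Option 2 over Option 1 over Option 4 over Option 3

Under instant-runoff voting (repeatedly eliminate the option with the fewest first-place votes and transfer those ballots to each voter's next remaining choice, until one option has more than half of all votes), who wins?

Option 4

Round 1: Option 1 0, Option 2 10, Option 3 17, Option 4 11. Option 1 eliminated.
Round 2: Option 2 10, Option 3 17, Option 4 11. Option 2 eliminated.
Round 3: Option 3 18, Option 4 20. Option 4 has a majority (≥20).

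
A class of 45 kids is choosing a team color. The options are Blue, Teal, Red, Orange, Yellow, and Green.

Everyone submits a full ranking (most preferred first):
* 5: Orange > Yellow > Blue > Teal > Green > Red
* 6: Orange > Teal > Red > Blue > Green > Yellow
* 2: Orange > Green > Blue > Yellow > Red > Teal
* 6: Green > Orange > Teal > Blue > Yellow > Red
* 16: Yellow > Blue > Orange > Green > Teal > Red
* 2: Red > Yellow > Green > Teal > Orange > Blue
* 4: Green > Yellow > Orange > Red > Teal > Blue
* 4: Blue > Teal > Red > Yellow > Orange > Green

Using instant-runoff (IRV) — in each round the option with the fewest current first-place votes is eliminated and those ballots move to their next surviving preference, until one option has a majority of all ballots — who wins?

Yellow

Round 1: Blue 4, Teal 0, Red 2, Orange 13, Yellow 16, Green 10. Teal eliminated.
Round 2: Blue 4, Red 2, Orange 13, Yellow 16, Green 10. Red eliminated.
Round 3: Blue 4, Orange 13, Yellow 18, Green 10. Blue eliminated.
Round 4: Orange 13, Yellow 22, Green 10. Green eliminated.
Round 5: Orange 19, Yellow 26. Yellow has a majority (≥23).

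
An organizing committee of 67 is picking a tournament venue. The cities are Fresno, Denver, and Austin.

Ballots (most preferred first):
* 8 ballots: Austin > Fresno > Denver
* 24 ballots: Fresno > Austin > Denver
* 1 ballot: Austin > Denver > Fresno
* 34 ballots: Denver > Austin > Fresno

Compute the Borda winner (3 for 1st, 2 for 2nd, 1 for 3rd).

Fresno: 8×2 + 24×3 + 1×1 + 34×1 = 123
Denver: 8×1 + 24×1 + 1×2 + 34×3 = 136
Austin: 8×3 + 24×2 + 1×3 + 34×2 = 143

Austin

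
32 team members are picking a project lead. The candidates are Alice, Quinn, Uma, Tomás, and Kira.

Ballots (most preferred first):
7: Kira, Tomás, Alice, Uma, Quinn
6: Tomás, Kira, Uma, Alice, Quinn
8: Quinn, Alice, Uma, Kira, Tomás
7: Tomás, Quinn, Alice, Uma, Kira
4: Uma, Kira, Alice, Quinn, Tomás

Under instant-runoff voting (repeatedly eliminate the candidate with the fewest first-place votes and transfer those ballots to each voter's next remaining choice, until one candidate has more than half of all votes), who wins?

Round 1: Alice 0, Quinn 8, Uma 4, Tomás 13, Kira 7. Alice eliminated.
Round 2: Quinn 8, Uma 4, Tomás 13, Kira 7. Uma eliminated.
Round 3: Quinn 8, Tomás 13, Kira 11. Quinn eliminated.
Round 4: Tomás 13, Kira 19. Kira has a majority (≥17).

Kira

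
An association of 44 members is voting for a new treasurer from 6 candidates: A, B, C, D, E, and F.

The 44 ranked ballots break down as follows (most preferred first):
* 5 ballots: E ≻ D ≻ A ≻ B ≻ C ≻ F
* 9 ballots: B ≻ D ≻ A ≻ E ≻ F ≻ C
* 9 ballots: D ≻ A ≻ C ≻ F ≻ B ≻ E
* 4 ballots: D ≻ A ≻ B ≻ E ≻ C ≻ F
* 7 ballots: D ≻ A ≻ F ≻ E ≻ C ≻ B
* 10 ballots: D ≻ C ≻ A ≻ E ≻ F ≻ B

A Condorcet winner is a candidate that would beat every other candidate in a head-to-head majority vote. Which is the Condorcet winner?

D

D vs A: 44–0
D vs B: 35–9
D vs C: 44–0
D vs E: 39–5
D vs F: 44–0
D beats every other candidate.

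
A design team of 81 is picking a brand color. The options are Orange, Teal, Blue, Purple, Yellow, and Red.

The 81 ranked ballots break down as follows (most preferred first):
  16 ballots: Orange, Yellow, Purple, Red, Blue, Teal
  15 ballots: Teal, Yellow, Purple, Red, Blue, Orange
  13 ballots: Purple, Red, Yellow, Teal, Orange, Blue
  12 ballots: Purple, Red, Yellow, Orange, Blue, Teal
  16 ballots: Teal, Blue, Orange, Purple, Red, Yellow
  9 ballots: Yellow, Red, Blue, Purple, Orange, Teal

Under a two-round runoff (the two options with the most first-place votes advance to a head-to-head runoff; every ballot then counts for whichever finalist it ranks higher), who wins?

Purple

Round 1 first-place votes: Orange 16, Teal 31, Blue 0, Purple 25, Yellow 9, Red 0. Teal and Purple advance.
Runoff: Teal is ranked above Purple on 31 ballots, Purple above Teal on 50.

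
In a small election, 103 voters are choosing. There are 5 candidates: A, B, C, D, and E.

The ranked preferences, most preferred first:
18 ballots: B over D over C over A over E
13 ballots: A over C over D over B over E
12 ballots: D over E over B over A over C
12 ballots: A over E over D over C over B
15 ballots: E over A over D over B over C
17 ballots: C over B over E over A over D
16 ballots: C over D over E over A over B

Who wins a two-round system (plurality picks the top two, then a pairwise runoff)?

Round 1 first-place votes: A 25, B 18, C 33, D 12, E 15. C and A advance.
Runoff: C is ranked above A on 51 ballots, A above C on 52.

A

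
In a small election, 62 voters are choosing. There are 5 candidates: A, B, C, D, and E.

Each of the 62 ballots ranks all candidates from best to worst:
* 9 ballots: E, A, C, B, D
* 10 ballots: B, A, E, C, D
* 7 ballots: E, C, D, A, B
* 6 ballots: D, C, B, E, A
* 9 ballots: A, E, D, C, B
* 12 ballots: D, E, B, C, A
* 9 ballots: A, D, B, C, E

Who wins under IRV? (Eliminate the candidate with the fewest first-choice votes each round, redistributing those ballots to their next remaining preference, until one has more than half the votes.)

A

Round 1: A 18, B 10, C 0, D 18, E 16. C eliminated.
Round 2: A 18, B 10, D 18, E 16. B eliminated.
Round 3: A 28, D 18, E 16. E eliminated.
Round 4: A 37, D 25. A has a majority (≥32).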